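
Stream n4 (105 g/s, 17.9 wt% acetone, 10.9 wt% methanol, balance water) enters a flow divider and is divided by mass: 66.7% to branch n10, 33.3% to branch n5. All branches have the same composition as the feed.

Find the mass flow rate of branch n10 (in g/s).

70.04 g/s

Branch n10 flow = 0.667×105 = 70.035 g/s.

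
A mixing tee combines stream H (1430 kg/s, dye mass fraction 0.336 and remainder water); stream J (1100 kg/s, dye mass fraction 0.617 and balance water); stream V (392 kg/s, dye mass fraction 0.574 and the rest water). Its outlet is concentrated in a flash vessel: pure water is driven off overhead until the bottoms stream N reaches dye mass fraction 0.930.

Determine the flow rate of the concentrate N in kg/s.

1488 kg/s

dye entering = 1430×0.336 + 1100×0.617 + 392×0.574 = 1384.2 kg/s.
All dye reports to N, so N = 1384.2/0.930 = 1488.4 kg/s.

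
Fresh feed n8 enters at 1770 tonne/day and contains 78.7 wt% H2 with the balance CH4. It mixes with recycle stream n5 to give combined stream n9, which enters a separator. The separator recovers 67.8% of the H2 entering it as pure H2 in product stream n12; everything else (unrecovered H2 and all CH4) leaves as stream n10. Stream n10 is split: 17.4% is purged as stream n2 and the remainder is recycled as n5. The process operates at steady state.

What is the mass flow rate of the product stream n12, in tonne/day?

1287 tonne/day

H2 in n9: m_A = 1770×0.787 + (1−0.174)·(1−0.678)·m_A, so m_A = 1393/0.7340 = 1897.7 tonne/day.
Product n12 = 0.678×1897.7 = 1286.7 tonne/day.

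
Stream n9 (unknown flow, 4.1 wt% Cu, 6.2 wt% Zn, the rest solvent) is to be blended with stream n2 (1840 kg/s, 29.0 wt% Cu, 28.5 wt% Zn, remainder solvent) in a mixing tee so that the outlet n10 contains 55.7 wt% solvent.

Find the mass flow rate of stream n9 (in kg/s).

Let n9 be the unknown flow. Total out = 1840 + n9.
solvent balance: 782 + 0.897·n9 = 0.557·(1840 + n9)
(0.897 − 0.557)·n9 = 0.557×1840 − 782 = 242.88
n9 = 242.88 / 0.340 = 714.35 kg/s

714.4 kg/s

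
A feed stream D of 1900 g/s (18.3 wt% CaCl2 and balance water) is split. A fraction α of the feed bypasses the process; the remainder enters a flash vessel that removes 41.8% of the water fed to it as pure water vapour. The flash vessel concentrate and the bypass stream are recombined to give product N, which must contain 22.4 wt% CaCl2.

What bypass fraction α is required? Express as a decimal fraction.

All 1900×0.183 = 347.7 g/s of CaCl2 reaches N, so N = 347.7/0.224 = 1552.2 g/s and vapour = 347.77 g/s.
The evaporator receives (1−α)·1900 of feed at 0.817 water and removes 0.418 of that water:
0.418×0.817×(1−α)×1900 = 347.77
(1−α) = 347.77/648.86 = 0.5360;  α = 0.4640.

0.464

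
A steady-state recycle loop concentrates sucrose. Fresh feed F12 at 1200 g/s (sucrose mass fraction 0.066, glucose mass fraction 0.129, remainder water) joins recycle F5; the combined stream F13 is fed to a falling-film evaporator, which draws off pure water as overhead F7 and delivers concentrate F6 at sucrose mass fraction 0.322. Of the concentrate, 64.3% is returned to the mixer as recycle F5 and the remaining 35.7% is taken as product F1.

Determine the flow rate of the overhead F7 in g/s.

Overall sucrose balance (none leaves overhead): sucrose in fresh feed = sucrose in product, i.e. 1200×0.066 = (1−0.643)·F6·0.322.
F6 = 79.2/(0.322×0.357) = 688.97 g/s.
Recycle F5 = 0.643×688.97 = 443.01 g/s.
Combined feed F13 = 1200 + 443.01 = 1643 g/s.
Overhead F7 = F13 − F6 = 1643 − 688.97 = 954.04 g/s.

954 g/s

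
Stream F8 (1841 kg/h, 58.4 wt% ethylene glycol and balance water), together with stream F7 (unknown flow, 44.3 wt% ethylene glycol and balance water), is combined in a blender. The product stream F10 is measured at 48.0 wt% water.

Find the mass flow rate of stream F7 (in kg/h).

1530 kg/h

Let F7 be the unknown flow. Total out = 1841 + F7.
water balance: 765.86 + 0.557·F7 = 0.480·(1841 + F7)
(0.557 − 0.480)·F7 = 0.480×1841 − 765.86 = 117.82
F7 = 117.82 / 0.077 = 1530.2 kg/h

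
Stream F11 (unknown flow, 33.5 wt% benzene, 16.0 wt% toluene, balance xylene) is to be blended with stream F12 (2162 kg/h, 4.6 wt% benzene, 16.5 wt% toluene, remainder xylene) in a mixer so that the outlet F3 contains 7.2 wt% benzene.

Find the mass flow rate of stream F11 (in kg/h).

213.7 kg/h

Let F11 be the unknown flow. Total out = 2162 + F11.
benzene balance: 99.452 + 0.335·F11 = 0.072·(2162 + F11)
(0.335 − 0.072)·F11 = 0.072×2162 − 99.452 = 56.212
F11 = 56.212 / 0.263 = 213.73 kg/h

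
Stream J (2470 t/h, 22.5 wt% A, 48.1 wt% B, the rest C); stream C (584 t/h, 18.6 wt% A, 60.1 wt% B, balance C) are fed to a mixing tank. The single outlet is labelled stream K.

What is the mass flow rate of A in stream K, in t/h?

664.4 t/h

A out = A in = 2470×0.225 + 584×0.186 = 664.37 t/h.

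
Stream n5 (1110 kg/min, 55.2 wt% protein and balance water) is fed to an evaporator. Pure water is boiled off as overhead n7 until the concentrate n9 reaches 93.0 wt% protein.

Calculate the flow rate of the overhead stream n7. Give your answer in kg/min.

451.2 kg/min

protein is conserved: 1110×0.552 = 612.72 kg/min all reports to the concentrate.
Concentrate = 612.72/(target fraction) = 658.84 kg/min.
Overhead = 1110 − 658.84 = 451.16 kg/min.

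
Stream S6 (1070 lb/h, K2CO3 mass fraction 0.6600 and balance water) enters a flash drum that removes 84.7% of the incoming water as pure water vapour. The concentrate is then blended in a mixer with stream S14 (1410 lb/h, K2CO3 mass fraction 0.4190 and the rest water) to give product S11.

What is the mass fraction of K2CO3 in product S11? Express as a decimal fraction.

Vapour removed = 0.847×0.340×1070 = 308.14 lb/h; concentrate = 761.86 lb/h.
K2CO3 reaching the mixer = 706.2 (from concentrate) + 1410×0.419 = 1297 lb/h.
Product flow = 761.86 + 1410 = 2171.9 lb/h; K2CO3 fraction = 0.5972.

0.5972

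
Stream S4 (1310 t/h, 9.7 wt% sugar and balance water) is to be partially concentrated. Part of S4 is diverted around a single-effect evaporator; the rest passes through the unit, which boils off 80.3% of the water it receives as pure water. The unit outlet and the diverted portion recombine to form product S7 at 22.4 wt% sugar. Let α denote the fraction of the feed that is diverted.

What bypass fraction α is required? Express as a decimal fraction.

0.218

All 1310×0.097 = 127.07 t/h of sugar reaches S7, so S7 = 127.07/0.224 = 567.28 t/h and vapour = 742.72 t/h.
The evaporator receives (1−α)·1310 of feed at 0.903 water and removes 0.803 of that water:
0.803×0.903×(1−α)×1310 = 742.72
(1−α) = 742.72/949.89 = 0.7819;  α = 0.2181.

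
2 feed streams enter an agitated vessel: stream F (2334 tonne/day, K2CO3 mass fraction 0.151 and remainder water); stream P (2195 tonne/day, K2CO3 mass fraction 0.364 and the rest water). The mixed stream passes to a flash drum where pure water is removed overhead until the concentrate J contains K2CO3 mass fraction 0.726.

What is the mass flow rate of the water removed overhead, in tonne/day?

2943 tonne/day

K2CO3 entering = 2334×0.151 + 2195×0.364 = 1151.4 tonne/day.
All K2CO3 reports to J, so J = 1151.4/0.726 = 1586 tonne/day.
Total feed = 4529 tonne/day; overhead = 4529 − 1586 = 2943 tonne/day.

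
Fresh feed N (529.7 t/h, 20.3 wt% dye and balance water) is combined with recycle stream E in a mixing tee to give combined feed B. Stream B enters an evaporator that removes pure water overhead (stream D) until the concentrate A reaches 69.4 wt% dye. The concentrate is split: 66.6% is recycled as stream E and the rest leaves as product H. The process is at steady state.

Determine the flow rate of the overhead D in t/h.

374.8 t/h

Overall dye balance (none leaves overhead): dye in fresh feed = dye in product, i.e. 529.7×0.203 = (1−0.666)·A·0.694.
A = 107.53/(0.694×0.334) = 463.9 t/h.
Recycle E = 0.666×463.9 = 308.95 t/h.
Combined feed B = 529.7 + 308.95 = 838.65 t/h.
Overhead D = B − A = 838.65 − 463.9 = 374.76 t/h.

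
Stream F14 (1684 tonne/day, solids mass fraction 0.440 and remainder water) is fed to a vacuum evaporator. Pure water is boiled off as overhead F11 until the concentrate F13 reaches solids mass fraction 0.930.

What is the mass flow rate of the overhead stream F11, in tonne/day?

solids is conserved: 1684×0.440 = 740.96 tonne/day all reports to the concentrate.
Concentrate = 740.96/(target fraction) = 796.73 tonne/day.
Overhead = 1684 − 796.73 = 887.27 tonne/day.

887.3 tonne/day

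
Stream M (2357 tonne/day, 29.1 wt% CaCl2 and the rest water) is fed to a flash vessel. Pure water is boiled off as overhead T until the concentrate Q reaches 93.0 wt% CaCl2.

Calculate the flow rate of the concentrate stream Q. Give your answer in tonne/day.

CaCl2 is conserved: 2357×0.291 = 685.89 tonne/day all reports to the concentrate.
Concentrate = 685.89/(target fraction) = 737.51 tonne/day.

737.5 tonne/day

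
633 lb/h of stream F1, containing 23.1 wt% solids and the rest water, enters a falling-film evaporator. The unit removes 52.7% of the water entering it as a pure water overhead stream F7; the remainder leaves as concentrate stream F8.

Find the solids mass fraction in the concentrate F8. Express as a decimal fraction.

0.388

solids is not removed: 633×0.231 = 146.22 lb/h of solids enters F8.
water entering = 633×0.769 = 486.78 lb/h; overhead removed = 0.527×486.78 = 256.53 lb/h.
Concentrate = 633 − 256.53 = 376.47 lb/h.
Mass fraction = 146.22/376.47 = 0.388.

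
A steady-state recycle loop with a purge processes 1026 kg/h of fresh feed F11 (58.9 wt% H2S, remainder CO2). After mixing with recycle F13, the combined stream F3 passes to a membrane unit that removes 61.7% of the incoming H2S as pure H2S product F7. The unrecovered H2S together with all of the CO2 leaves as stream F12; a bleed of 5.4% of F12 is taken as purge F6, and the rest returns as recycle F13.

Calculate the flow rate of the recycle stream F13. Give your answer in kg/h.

7731 kg/h

CO2 enters only via F11 and leaves only via the purge: 1026×0.411 = 0.054×(CO2 in F12), and the membrane unit passes all CO2, so CO2 in F3 = CO2 in F12 = 7809 kg/h.
H2S in F3: m_A = 1026×0.589 + (1−0.054)·(1−0.617)·m_A, so m_A = 604.31/0.6377 = 947.67 kg/h.
F12 = (1−0.617)×947.67 + 7809 = 8172 kg/h.
Recycle F13 = (1−0.054)×8172 = 7730.7 kg/h.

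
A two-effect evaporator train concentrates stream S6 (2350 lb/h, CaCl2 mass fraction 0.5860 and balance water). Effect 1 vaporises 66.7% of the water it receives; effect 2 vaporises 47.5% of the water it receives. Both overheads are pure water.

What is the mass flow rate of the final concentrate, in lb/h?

1547 lb/h

water in feed = 2350×0.414 = 972.9 lb/h.
After stage 1: water left = (1−0.667)×972.9 = 323.98; stream total = 1701.1 lb/h.
After stage 2: water left = (1−0.475)×323.98 = 170.09; final concentrate = 1547.2 lb/h.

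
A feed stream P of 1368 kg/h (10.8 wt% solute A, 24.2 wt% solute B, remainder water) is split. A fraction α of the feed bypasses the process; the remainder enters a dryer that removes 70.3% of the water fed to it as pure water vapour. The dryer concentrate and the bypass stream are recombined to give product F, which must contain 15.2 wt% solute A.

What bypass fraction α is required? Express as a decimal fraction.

0.367

All 1368×0.108 = 147.74 kg/h of solute A reaches F, so F = 147.74/0.152 = 972 kg/h and vapour = 396 kg/h.
The evaporator receives (1−α)·1368 of feed at 0.650 water and removes 0.703 of that water:
0.703×0.650×(1−α)×1368 = 396
(1−α) = 396/625.11 = 0.6335;  α = 0.3665.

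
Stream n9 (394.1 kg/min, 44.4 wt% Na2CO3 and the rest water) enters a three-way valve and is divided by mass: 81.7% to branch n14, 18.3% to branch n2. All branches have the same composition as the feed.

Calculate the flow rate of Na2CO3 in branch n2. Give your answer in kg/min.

32.02 kg/min

Branch n2 total = 0.183×394.1 = 72.12 kg/min.
Na2CO3 in n2 = 0.444×72.12 = 32.021 kg/min.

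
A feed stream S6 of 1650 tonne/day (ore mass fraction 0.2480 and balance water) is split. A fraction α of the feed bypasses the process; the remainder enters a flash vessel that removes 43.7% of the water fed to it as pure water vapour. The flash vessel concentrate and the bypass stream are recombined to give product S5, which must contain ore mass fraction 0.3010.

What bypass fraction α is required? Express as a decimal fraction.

All 1650×0.248 = 409.2 tonne/day of ore reaches S5, so S5 = 409.2/0.301 = 1359.5 tonne/day and vapour = 290.53 tonne/day.
The evaporator receives (1−α)·1650 of feed at 0.752 water and removes 0.437 of that water:
0.437×0.752×(1−α)×1650 = 290.53
(1−α) = 290.53/542.23 = 0.5358;  α = 0.4642.

0.464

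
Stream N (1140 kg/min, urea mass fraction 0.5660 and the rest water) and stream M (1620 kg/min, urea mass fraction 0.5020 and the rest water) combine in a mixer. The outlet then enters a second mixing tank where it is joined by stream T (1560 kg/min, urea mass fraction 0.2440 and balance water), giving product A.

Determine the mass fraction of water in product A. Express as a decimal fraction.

0.5743

Overall, product flow = 4320 kg/min.
water in = 1140×0.434 + 1620×0.498 + 1560×0.756 = 2480.9 kg/min.
water fraction in A = 0.5743.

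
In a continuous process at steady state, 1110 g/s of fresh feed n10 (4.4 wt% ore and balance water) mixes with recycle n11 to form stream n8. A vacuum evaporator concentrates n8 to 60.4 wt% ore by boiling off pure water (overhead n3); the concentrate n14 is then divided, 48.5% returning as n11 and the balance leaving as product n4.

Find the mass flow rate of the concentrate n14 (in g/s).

157 g/s

Overall ore balance (none leaves overhead): ore in fresh feed = ore in product, i.e. 1110×0.044 = (1−0.485)·n14·0.604.
n14 = 48.84/(0.604×0.515) = 157.01 g/s.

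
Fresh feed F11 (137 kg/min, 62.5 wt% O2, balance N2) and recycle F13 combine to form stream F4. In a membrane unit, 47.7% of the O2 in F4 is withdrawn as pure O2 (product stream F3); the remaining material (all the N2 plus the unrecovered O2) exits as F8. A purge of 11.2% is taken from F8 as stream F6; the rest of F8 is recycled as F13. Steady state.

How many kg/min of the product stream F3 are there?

O2 in F4: m_A = 137×0.625 + (1−0.112)·(1−0.477)·m_A, so m_A = 85.625/0.5356 = 159.87 kg/min.
Product F3 = 0.477×159.87 = 76.26 kg/min.

76.26 kg/min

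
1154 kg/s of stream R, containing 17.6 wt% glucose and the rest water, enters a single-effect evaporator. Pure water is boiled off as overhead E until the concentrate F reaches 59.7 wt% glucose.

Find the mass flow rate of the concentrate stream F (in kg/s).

340.2 kg/s

glucose is conserved: 1154×0.176 = 203.1 kg/s all reports to the concentrate.
Concentrate = 203.1/(target fraction) = 340.21 kg/s.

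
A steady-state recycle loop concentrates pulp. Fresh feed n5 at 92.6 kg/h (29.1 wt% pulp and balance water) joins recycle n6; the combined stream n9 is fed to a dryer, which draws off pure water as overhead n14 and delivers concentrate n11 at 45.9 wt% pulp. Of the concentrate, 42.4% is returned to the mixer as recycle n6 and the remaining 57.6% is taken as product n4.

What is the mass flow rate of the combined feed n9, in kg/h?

135.8 kg/h

Overall pulp balance (none leaves overhead): pulp in fresh feed = pulp in product, i.e. 92.6×0.291 = (1−0.424)·n11·0.459.
n11 = 26.947/(0.459×0.576) = 101.92 kg/h.
Recycle n6 = 0.424×101.92 = 43.215 kg/h.
Combined feed n9 = 92.6 + 43.215 = 135.82 kg/h.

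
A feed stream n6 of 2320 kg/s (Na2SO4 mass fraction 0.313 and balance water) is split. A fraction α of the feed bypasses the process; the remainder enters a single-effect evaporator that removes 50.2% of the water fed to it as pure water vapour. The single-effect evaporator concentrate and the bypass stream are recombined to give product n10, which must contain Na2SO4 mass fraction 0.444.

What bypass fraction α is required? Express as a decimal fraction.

All 2320×0.313 = 726.16 kg/s of Na2SO4 reaches n10, so n10 = 726.16/0.444 = 1635.5 kg/s and vapour = 684.5 kg/s.
The evaporator receives (1−α)·2320 of feed at 0.687 water and removes 0.502 of that water:
0.502×0.687×(1−α)×2320 = 684.5
(1−α) = 684.5/800.11 = 0.8555;  α = 0.1445.

0.144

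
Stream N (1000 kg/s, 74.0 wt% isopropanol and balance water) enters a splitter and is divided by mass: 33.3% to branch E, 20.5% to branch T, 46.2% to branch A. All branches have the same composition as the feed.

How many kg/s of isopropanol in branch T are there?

151.7 kg/s

Branch T total = 0.205×1000 = 205 kg/s.
isopropanol in T = 0.740×205 = 151.7 kg/s.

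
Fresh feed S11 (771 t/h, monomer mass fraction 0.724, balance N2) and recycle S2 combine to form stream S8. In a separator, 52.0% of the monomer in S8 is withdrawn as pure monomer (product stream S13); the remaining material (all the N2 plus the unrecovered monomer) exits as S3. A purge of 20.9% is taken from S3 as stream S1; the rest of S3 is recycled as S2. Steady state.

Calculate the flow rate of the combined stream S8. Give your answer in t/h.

N2 enters only via S11 and leaves only via the purge: 771×0.276 = 0.209×(N2 in S3), and the separator passes all N2, so N2 in S8 = N2 in S3 = 1018.2 t/h.
monomer in S8: m_A = 771×0.724 + (1−0.209)·(1−0.520)·m_A, so m_A = 558.2/0.6203 = 899.86 t/h.
S8 = 899.86 + 1018.2 = 1918 t/h.

1918 t/h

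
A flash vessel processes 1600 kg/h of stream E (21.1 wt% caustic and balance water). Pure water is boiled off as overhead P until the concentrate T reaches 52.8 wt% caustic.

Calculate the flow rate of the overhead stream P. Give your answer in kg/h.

960.6 kg/h

caustic is conserved: 1600×0.211 = 337.6 kg/h all reports to the concentrate.
Concentrate = 337.6/(target fraction) = 639.39 kg/h.
Overhead = 1600 − 639.39 = 960.61 kg/h.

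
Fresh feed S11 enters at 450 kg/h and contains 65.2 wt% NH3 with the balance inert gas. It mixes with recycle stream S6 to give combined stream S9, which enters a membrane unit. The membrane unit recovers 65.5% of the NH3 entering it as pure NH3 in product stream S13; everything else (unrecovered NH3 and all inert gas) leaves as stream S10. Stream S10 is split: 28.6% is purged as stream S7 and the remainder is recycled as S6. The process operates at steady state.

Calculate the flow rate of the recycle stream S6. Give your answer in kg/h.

inert gas enters only via S11 and leaves only via the purge: 450×0.348 = 0.286×(inert gas in S10), and the membrane unit passes all inert gas, so inert gas in S9 = inert gas in S10 = 547.55 kg/h.
NH3 in S9: m_A = 450×0.652 + (1−0.286)·(1−0.655)·m_A, so m_A = 293.4/0.7537 = 389.3 kg/h.
S10 = (1−0.655)×389.3 + 547.55 = 681.86 kg/h.
Recycle S6 = (1−0.286)×681.86 = 486.85 kg/h.

486.8 kg/h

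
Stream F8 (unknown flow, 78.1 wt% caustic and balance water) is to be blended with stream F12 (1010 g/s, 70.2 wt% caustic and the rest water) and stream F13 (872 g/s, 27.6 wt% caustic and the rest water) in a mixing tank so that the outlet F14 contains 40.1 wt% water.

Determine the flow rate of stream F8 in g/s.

Let F8 be the unknown flow. Total out = 1882 + F8.
water balance: 932.31 + 0.219·F8 = 0.401·(1882 + F8)
(0.219 − 0.401)·F8 = 0.401×1882 − 932.31 = -177.63
F8 = -177.63 / -0.182 = 975.97 g/s

976 g/s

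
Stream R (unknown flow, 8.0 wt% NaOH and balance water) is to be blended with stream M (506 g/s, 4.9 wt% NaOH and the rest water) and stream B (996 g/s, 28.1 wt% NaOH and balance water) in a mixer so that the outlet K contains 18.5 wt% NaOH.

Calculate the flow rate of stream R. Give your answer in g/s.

255.2 g/s

Let R be the unknown flow. Total out = 1502 + R.
NaOH balance: 304.67 + 0.080·R = 0.185·(1502 + R)
(0.080 − 0.185)·R = 0.185×1502 − 304.67 = -26.8
R = -26.8 / -0.105 = 255.24 g/s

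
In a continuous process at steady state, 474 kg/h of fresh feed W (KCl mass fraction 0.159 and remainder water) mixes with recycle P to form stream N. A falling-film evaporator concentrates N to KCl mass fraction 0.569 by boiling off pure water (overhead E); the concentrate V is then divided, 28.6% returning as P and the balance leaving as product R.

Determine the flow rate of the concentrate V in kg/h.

Overall KCl balance (none leaves overhead): KCl in fresh feed = KCl in product, i.e. 474×0.159 = (1−0.286)·V·0.569.
V = 75.366/(0.569×0.714) = 185.51 kg/h.

185.5 kg/h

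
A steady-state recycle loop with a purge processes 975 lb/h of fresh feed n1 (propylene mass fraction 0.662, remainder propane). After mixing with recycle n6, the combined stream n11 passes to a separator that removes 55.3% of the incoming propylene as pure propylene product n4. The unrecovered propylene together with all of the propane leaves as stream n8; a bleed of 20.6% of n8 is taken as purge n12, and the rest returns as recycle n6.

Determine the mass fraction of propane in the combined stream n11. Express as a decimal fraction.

propane enters only via n1 and leaves only via the purge: 975×0.338 = 0.206×(propane in n8), and the separator passes all propane, so propane in n11 = propane in n8 = 1599.8 lb/h.
propylene in n11: m_A = 975×0.662 + (1−0.206)·(1−0.553)·m_A, so m_A = 645.45/0.6451 = 1000.6 lb/h.
n11 = 1000.6 + 1599.8 = 2600.3 lb/h.
propane fraction in n11 = 1599.8/2600.3 = 0.615.

0.615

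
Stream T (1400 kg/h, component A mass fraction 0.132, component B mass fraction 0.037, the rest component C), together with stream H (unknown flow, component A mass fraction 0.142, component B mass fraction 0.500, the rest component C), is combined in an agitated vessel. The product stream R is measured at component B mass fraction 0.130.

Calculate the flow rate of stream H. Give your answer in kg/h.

351.9 kg/h

Let H be the unknown flow. Total out = 1400 + H.
component B balance: 51.8 + 0.500·H = 0.130·(1400 + H)
(0.500 − 0.130)·H = 0.130×1400 − 51.8 = 130.2
H = 130.2 / 0.370 = 351.89 kg/h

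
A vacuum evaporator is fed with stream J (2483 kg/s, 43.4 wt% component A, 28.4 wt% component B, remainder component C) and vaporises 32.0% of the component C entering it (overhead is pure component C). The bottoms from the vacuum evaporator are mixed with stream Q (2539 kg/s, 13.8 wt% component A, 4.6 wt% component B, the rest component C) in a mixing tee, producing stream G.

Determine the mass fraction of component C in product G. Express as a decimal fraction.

0.531

Vapour removed = 0.320×0.282×2483 = 224.07 kg/s; concentrate = 2258.9 kg/s.
component C reaching the mixer = 476.14 (from concentrate) + 2539×0.816 = 2548 kg/s.
Product flow = 2258.9 + 2539 = 4797.9 kg/s; component C fraction = 0.531.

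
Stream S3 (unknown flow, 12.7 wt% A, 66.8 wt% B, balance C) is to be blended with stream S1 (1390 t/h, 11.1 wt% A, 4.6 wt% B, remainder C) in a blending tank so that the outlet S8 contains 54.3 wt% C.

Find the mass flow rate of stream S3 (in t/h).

Let S3 be the unknown flow. Total out = 1390 + S3.
C balance: 1171.8 + 0.205·S3 = 0.543·(1390 + S3)
(0.205 − 0.543)·S3 = 0.543×1390 − 1171.8 = -417
S3 = -417 / -0.338 = 1233.7 t/h

1234 t/h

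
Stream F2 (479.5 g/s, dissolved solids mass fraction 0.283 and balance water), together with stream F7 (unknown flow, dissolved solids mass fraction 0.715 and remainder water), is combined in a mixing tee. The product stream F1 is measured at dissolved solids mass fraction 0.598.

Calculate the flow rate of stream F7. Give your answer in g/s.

Let F7 be the unknown flow. Total out = 479.5 + F7.
dissolved solids balance: 135.7 + 0.715·F7 = 0.598·(479.5 + F7)
(0.715 − 0.598)·F7 = 0.598×479.5 − 135.7 = 151.04
F7 = 151.04 / 0.117 = 1291 g/s

1291 g/s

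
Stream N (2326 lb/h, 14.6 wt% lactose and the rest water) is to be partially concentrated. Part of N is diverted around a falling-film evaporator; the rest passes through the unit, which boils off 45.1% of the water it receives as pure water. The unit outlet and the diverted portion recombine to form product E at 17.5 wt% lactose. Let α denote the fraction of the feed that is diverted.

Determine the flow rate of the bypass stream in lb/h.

All 2326×0.146 = 339.6 lb/h of lactose reaches E, so E = 339.6/0.175 = 1940.5 lb/h and vapour = 385.45 lb/h.
The evaporator receives (1−α)·2326 of feed at 0.854 water and removes 0.451 of that water:
0.451×0.854×(1−α)×2326 = 385.45
(1−α) = 385.45/895.87 = 0.4303;  α = 0.5697.
Bypass flow = 0.5697×2326 = 1325.2 lb/h.

1325 lb/h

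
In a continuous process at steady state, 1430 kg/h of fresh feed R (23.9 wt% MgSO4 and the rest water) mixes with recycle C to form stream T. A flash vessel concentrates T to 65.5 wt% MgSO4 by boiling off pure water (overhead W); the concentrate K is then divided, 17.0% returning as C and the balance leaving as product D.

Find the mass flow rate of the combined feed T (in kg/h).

Overall MgSO4 balance (none leaves overhead): MgSO4 in fresh feed = MgSO4 in product, i.e. 1430×0.239 = (1−0.170)·K·0.655.
K = 341.77/(0.655×0.830) = 628.66 kg/h.
Recycle C = 0.170×628.66 = 106.87 kg/h.
Combined feed T = 1430 + 106.87 = 1536.9 kg/h.

1537 kg/h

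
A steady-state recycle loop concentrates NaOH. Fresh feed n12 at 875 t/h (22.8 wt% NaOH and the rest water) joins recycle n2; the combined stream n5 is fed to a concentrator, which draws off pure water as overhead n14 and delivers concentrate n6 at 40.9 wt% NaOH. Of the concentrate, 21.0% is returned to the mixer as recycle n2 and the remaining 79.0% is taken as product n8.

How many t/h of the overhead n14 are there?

387.2 t/h

Overall NaOH balance (none leaves overhead): NaOH in fresh feed = NaOH in product, i.e. 875×0.228 = (1−0.210)·n6·0.409.
n6 = 199.5/(0.409×0.790) = 617.44 t/h.
Recycle n2 = 0.210×617.44 = 129.66 t/h.
Combined feed n5 = 875 + 129.66 = 1004.7 t/h.
Overhead n14 = n5 − n6 = 1004.7 − 617.44 = 387.22 t/h.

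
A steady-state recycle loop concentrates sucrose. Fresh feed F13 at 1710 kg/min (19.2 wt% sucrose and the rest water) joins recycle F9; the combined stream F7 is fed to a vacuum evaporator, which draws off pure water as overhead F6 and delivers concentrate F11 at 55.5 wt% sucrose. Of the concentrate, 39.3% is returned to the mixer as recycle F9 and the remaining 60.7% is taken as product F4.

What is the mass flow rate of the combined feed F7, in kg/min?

Overall sucrose balance (none leaves overhead): sucrose in fresh feed = sucrose in product, i.e. 1710×0.192 = (1−0.393)·F11·0.555.
F11 = 328.32/(0.555×0.607) = 974.58 kg/min.
Recycle F9 = 0.393×974.58 = 383.01 kg/min.
Combined feed F7 = 1710 + 383.01 = 2093 kg/min.

2093 kg/min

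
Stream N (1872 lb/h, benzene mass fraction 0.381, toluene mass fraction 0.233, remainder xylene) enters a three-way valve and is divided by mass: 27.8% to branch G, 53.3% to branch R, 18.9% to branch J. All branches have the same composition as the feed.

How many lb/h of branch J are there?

353.8 lb/h

Branch J flow = 0.189×1872 = 353.81 lb/h.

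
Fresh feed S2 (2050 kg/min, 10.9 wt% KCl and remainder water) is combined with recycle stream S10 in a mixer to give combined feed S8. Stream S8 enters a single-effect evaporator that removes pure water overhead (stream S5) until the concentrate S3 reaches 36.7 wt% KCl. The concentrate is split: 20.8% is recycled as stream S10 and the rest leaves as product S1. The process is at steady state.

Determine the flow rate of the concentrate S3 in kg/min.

768.8 kg/min

Overall KCl balance (none leaves overhead): KCl in fresh feed = KCl in product, i.e. 2050×0.109 = (1−0.208)·S3·0.367.
S3 = 223.45/(0.367×0.792) = 768.76 kg/min.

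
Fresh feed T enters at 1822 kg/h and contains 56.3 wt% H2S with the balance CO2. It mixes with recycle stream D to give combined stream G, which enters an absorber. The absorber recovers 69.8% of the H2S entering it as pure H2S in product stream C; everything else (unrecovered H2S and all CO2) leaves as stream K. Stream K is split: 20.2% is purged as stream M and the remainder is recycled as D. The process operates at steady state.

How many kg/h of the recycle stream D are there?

CO2 enters only via T and leaves only via the purge: 1822×0.437 = 0.202×(CO2 in K), and the absorber passes all CO2, so CO2 in G = CO2 in K = 3941.7 kg/h.
H2S in G: m_A = 1822×0.563 + (1−0.202)·(1−0.698)·m_A, so m_A = 1025.8/0.7590 = 1351.5 kg/h.
K = (1−0.698)×1351.5 + 3941.7 = 4349.8 kg/h.
Recycle D = (1−0.202)×4349.8 = 3471.1 kg/h.

3471 kg/h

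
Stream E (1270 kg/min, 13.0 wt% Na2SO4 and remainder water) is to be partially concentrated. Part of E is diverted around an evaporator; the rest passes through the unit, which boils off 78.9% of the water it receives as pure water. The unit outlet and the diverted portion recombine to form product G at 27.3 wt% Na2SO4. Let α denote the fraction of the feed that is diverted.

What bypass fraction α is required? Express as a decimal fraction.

0.237

All 1270×0.130 = 165.1 kg/min of Na2SO4 reaches G, so G = 165.1/0.273 = 604.76 kg/min and vapour = 665.24 kg/min.
The evaporator receives (1−α)·1270 of feed at 0.870 water and removes 0.789 of that water:
0.789×0.870×(1−α)×1270 = 665.24
(1−α) = 665.24/871.77 = 0.7631;  α = 0.2369.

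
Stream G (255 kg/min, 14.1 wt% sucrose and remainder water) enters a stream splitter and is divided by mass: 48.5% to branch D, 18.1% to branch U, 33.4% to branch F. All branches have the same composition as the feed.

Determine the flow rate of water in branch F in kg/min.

Branch F total = 0.334×255 = 85.17 kg/min.
water in F = 0.859×85.17 = 73.161 kg/min.

73.16 kg/min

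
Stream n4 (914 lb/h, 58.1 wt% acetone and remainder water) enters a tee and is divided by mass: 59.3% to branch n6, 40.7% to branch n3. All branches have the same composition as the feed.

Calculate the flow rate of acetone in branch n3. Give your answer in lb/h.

216.1 lb/h

Branch n3 total = 0.407×914 = 372 lb/h.
acetone in n3 = 0.581×372 = 216.13 lb/h.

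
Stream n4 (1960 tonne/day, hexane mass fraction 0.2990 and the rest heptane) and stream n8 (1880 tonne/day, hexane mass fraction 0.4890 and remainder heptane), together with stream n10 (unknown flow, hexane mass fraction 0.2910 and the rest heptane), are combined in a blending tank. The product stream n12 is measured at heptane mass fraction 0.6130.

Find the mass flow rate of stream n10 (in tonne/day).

200.8 tonne/day

Let n10 be the unknown flow. Total out = 3840 + n10.
heptane balance: 2334.6 + 0.709·n10 = 0.613·(3840 + n10)
(0.709 − 0.613)·n10 = 0.613×3840 − 2334.6 = 19.28
n10 = 19.28 / 0.096 = 200.83 tonne/day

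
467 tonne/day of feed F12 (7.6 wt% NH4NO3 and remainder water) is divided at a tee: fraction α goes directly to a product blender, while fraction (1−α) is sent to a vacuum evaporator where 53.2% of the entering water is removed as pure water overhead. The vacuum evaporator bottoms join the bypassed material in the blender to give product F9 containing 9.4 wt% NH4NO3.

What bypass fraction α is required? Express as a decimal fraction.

0.610

All 467×0.076 = 35.492 tonne/day of NH4NO3 reaches F9, so F9 = 35.492/0.094 = 377.57 tonne/day and vapour = 89.426 tonne/day.
The evaporator receives (1−α)·467 of feed at 0.924 water and removes 0.532 of that water:
0.532×0.924×(1−α)×467 = 89.426
(1−α) = 89.426/229.56 = 0.3895;  α = 0.6105.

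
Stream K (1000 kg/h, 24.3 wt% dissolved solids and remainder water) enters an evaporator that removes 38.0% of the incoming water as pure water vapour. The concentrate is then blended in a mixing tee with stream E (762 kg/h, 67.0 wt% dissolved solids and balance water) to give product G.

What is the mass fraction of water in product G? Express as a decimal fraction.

0.4889

Vapour removed = 0.380×0.757×1000 = 287.66 kg/h; concentrate = 712.34 kg/h.
water reaching the mixer = 469.34 (from concentrate) + 762×0.330 = 720.8 kg/h.
Product flow = 712.34 + 762 = 1474.3 kg/h; water fraction = 0.4889.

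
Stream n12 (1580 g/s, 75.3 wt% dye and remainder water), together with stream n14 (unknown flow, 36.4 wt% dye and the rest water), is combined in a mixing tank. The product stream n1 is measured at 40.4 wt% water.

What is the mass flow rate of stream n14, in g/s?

Let n14 be the unknown flow. Total out = 1580 + n14.
water balance: 390.26 + 0.636·n14 = 0.404·(1580 + n14)
(0.636 − 0.404)·n14 = 0.404×1580 − 390.26 = 248.06
n14 = 248.06 / 0.232 = 1069.2 g/s

1069 g/s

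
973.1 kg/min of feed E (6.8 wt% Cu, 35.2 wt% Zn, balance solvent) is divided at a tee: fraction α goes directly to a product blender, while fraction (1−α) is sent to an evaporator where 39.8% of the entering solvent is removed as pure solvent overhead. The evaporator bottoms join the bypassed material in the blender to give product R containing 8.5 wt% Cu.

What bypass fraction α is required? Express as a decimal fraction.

All 973.1×0.068 = 66.171 kg/min of Cu reaches R, so R = 66.171/0.085 = 778.48 kg/min and vapour = 194.62 kg/min.
The evaporator receives (1−α)·973.1 of feed at 0.580 solvent and removes 0.398 of that solvent:
0.398×0.580×(1−α)×973.1 = 194.62
(1−α) = 194.62/224.63 = 0.8664;  α = 0.1336.

0.134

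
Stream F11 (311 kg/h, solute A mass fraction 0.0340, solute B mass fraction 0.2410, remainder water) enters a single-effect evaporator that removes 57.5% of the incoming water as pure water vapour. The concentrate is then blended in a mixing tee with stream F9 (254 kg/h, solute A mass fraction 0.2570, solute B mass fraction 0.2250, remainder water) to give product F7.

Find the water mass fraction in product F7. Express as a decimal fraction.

0.5223

Vapour removed = 0.575×0.725×311 = 129.65 kg/h; concentrate = 181.35 kg/h.
water reaching the mixer = 95.827 (from concentrate) + 254×0.518 = 227.4 kg/h.
Product flow = 181.35 + 254 = 435.35 kg/h; water fraction = 0.5223.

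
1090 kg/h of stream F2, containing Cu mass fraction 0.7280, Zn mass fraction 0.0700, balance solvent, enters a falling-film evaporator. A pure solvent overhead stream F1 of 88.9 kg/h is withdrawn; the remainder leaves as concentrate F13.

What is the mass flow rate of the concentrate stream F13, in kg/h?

1001 kg/h

Concentrate = 1090 − 88.9 = 1001.1 kg/h.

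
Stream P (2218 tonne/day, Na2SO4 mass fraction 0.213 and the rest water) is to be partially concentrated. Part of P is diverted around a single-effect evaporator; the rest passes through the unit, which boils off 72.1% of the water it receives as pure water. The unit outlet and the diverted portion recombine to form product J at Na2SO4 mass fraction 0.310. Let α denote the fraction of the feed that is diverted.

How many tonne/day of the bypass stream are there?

All 2218×0.213 = 472.43 tonne/day of Na2SO4 reaches J, so J = 472.43/0.310 = 1524 tonne/day and vapour = 694.02 tonne/day.
The evaporator receives (1−α)·2218 of feed at 0.787 water and removes 0.721 of that water:
0.721×0.787×(1−α)×2218 = 694.02
(1−α) = 694.02/1258.6 = 0.5514;  α = 0.4486.
Bypass flow = 0.4486×2218 = 994.9 tonne/day.

994.9 tonne/day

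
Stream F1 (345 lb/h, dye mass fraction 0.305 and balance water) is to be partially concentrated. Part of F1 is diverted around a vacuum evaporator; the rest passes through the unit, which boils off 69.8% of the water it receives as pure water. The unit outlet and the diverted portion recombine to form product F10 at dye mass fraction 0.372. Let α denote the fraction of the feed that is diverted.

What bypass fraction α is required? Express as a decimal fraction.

All 345×0.305 = 105.22 lb/h of dye reaches F10, so F10 = 105.22/0.372 = 282.86 lb/h and vapour = 62.137 lb/h.
The evaporator receives (1−α)·345 of feed at 0.695 water and removes 0.698 of that water:
0.698×0.695×(1−α)×345 = 62.137
(1−α) = 62.137/167.36 = 0.3713;  α = 0.6287.

0.629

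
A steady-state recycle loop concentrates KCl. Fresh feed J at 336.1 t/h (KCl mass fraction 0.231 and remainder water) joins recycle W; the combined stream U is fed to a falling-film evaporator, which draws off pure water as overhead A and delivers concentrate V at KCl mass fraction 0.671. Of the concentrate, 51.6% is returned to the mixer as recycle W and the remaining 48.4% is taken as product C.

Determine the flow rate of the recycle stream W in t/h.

Overall KCl balance (none leaves overhead): KCl in fresh feed = KCl in product, i.e. 336.1×0.231 = (1−0.516)·V·0.671.
V = 77.639/(0.671×0.484) = 239.06 t/h.
Recycle W = 0.516×239.06 = 123.36 t/h.

123.4 t/h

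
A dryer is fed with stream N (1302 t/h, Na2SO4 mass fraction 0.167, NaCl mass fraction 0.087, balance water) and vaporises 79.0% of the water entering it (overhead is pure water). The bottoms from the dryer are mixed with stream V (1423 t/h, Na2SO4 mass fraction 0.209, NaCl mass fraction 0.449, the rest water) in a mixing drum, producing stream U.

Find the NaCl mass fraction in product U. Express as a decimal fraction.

Vapour removed = 0.790×0.746×1302 = 767.32 t/h; concentrate = 534.68 t/h.
NaCl reaching the mixer = 113.27 (from concentrate) + 1423×0.449 = 752.2 t/h.
Product flow = 534.68 + 1423 = 1957.7 t/h; NaCl fraction = 0.384.

0.384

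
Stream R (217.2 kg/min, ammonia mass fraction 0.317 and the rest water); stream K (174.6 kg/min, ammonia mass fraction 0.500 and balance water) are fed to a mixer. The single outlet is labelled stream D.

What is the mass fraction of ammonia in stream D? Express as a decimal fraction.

0.399

Total flow out = 217.2 + 174.6 = 391.8 kg/min.
ammonia in = 217.2×0.317 + 174.6×0.500 = 156.15 kg/min.
ammonia mass fraction in D = 156.15/391.8 = 0.399.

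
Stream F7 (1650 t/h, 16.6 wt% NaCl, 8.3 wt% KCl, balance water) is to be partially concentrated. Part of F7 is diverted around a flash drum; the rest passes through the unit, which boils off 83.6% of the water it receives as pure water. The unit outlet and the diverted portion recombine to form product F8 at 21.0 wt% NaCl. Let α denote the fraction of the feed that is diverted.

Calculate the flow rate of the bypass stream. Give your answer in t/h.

1099 t/h

All 1650×0.166 = 273.9 t/h of NaCl reaches F8, so F8 = 273.9/0.210 = 1304.3 t/h and vapour = 345.71 t/h.
The evaporator receives (1−α)·1650 of feed at 0.751 water and removes 0.836 of that water:
0.836×0.751×(1−α)×1650 = 345.71
(1−α) = 345.71/1035.9 = 0.3337;  α = 0.6663.
Bypass flow = 0.6663×1650 = 1099.4 t/h.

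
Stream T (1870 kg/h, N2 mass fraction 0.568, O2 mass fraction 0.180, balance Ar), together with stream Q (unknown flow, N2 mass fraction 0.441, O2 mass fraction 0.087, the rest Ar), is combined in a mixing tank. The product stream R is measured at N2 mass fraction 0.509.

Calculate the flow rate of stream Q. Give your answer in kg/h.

1622 kg/h

Let Q be the unknown flow. Total out = 1870 + Q.
N2 balance: 1062.2 + 0.441·Q = 0.509·(1870 + Q)
(0.441 − 0.509)·Q = 0.509×1870 − 1062.2 = -110.33
Q = -110.33 / -0.068 = 1622.5 kg/h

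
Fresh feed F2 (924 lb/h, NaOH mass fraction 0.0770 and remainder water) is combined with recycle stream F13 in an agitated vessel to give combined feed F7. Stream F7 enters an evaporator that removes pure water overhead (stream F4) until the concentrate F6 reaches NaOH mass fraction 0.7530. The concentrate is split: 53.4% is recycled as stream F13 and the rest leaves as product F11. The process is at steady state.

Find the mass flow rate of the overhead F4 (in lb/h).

829.5 lb/h

Overall NaOH balance (none leaves overhead): NaOH in fresh feed = NaOH in product, i.e. 924×0.077 = (1−0.534)·F6·0.753.
F6 = 71.148/(0.753×0.466) = 202.76 lb/h.
Recycle F13 = 0.534×202.76 = 108.27 lb/h.
Combined feed F7 = 924 + 108.27 = 1032.3 lb/h.
Overhead F4 = F7 − F6 = 1032.3 − 202.76 = 829.51 lb/h.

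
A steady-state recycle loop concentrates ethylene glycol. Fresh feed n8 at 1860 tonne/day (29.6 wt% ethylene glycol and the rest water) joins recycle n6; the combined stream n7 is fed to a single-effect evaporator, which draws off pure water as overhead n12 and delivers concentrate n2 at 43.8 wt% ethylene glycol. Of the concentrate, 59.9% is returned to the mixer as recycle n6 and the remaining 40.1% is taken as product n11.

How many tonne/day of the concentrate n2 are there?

3135 tonne/day

Overall ethylene glycol balance (none leaves overhead): ethylene glycol in fresh feed = ethylene glycol in product, i.e. 1860×0.296 = (1−0.599)·n2·0.438.
n2 = 550.56/(0.438×0.401) = 3134.6 tonne/day.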